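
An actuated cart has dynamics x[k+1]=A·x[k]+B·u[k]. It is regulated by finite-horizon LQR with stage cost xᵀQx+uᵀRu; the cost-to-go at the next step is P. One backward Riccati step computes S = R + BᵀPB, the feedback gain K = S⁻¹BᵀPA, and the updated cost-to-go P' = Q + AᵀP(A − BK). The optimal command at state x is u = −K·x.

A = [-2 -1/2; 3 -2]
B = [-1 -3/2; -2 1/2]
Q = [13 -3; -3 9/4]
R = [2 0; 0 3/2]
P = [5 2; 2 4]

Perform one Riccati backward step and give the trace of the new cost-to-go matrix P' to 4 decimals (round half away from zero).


23.2567

BᵀP = [-9.0000 -10.0000; -6.5000 -1.0000]
S = R + BᵀPB = [2 0; 0 3/2] + [29.0000 8.5000; 8.5000 9.2500] = [31.0000 8.5000; 8.5000 10.7500]
BᵀPA = [-12.0000 24.5000; 10.0000 5.2500]
K = S⁻¹·BᵀPA = [-0.8199 0.8381; 1.5785 -0.1743]
A−BK = [-0.4521 0.0766; 0.5709 -0.2366]
AᵀP(A−BK) = [6.3755 -2.1992; -2.1992 1.6312]
P' = Q + AᵀP(A−BK) = [19.3755 -5.1992; -5.1992 3.8812]
tr(P') = 23.2567


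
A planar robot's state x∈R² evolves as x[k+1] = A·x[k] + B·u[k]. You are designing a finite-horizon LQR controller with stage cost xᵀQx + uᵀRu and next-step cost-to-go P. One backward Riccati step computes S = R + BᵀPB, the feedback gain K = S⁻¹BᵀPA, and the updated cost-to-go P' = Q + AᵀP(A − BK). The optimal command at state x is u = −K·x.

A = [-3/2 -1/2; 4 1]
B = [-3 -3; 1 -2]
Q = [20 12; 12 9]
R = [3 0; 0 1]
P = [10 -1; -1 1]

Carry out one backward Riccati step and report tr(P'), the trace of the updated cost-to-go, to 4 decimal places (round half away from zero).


36.1819

BᵀP = [-31.0000 4.0000; -28.0000 1.0000]
S = R + BᵀPB = [3 0; 0 1] + [97.0000 85.0000; 85.0000 82.0000] = [100.0000 85.0000; 85.0000 83.0000]
BᵀPA = [62.5000 19.5000; 46.0000 15.0000]
K = S⁻¹·BᵀPA = [1.1884 0.3195; -0.6628 -0.1465]
A−BK = [0.0767 0.0191; 1.4860 0.3874]
AᵀP(A−BK) = [6.7151 1.7686; 1.7686 0.4667]
P' = Q + AᵀP(A−BK) = [26.7151 13.7686; 13.7686 9.4667]
tr(P') = 36.1819


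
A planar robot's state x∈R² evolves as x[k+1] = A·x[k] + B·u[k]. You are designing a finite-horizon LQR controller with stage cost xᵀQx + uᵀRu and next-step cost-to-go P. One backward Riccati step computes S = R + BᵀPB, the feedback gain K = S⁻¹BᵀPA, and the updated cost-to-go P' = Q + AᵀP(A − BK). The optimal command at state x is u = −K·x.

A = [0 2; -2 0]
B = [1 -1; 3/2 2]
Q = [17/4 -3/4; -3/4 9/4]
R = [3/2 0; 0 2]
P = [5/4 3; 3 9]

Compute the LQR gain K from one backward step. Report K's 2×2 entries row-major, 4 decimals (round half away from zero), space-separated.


-0.6316 0.4211 -0.4693 -0.0724

BᵀP = [5.7500 16.5000; 4.7500 15.0000]
S = R + BᵀPB = [3/2 0; 0 2] + [30.5000 27.2500; 27.2500 25.2500] = [32.0000 27.2500; 27.2500 27.2500]
BᵀPA = [-33.0000 11.5000; -30.0000 9.5000]
K = S⁻¹·BᵀPA = [-0.6316 0.4211; -0.4693 -0.0724]
A−BK = [0.1622 1.5065; -0.1140 -0.4867]
AᵀP(A−BK) = [1.0777 -0.2781; -0.2781 0.8460]
P' = Q + AᵀP(A−BK) = [5.3277 -1.0281; -1.0281 3.0960]
tr(P') = 8.4237


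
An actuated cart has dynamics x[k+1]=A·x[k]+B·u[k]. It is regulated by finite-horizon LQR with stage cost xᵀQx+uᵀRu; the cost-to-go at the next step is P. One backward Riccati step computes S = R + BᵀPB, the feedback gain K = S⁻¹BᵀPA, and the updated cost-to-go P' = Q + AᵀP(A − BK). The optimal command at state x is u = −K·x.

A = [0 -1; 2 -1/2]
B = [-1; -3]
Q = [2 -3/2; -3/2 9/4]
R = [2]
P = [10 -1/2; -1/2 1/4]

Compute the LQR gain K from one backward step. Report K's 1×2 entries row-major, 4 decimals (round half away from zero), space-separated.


-0.0444 0.7667

BᵀP = [-8.5000 -0.2500]
S = R + BᵀPB = [2] + [9.2500] = [11.2500]
BᵀPA = [-0.5000 8.6250]
K = S⁻¹·BᵀPA = [-0.0444 0.7667]
A−BK = [-0.0444 -0.2333; 1.8667 1.8000]
AᵀP(A−BK) = [0.9778 1.1333; 1.1333 2.9500]
P' = Q + AᵀP(A−BK) = [2.9778 -0.3667; -0.3667 5.2000]
tr(P') = 8.1778


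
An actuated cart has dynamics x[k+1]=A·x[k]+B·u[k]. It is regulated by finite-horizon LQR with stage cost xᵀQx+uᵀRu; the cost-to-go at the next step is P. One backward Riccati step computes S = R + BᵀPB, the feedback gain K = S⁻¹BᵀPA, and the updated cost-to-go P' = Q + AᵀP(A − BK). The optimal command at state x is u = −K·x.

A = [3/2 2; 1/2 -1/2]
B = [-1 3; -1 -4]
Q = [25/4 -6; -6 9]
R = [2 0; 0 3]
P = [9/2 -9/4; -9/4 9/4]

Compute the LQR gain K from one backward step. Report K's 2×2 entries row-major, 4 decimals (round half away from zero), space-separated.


BᵀP = [-2.2500 0.0000; 22.5000 -15.7500]
S = R + BᵀPB = [2 0; 0 3] + [2.2500 -6.7500; -6.7500 130.5000] = [4.2500 -6.7500; -6.7500 133.5000]
BᵀPA = [-3.3750 -4.5000; 25.8750 52.8750]
K = S⁻¹·BᵀPA = [-0.5287 -0.4673; 0.1671 0.3724]
A−BK = [0.4700 0.4154; 0.6396 0.5225]
AᵀP(A−BK) = [1.2046 1.1610; 1.1610 1.2669]
P' = Q + AᵀP(A−BK) = [7.4546 -4.8390; -4.8390 10.2669]
tr(P') = 17.7215

-0.5287 -0.4673 0.1671 0.3724


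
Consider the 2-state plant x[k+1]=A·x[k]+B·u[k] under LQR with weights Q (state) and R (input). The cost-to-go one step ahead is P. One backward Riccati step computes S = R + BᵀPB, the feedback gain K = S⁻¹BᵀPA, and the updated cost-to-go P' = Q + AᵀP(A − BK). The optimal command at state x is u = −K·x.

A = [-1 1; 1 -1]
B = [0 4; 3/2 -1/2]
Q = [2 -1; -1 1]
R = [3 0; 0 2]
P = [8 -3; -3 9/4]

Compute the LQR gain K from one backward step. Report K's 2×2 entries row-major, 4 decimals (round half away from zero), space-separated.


BᵀP = [-4.5000 3.3750; 33.5000 -13.1250]
S = R + BᵀPB = [3 0; 0 2] + [5.0625 -19.6875; -19.6875 140.5625] = [8.0625 -19.6875; -19.6875 142.5625]
BᵀPA = [7.8750 -7.8750; -46.6250 46.6250]
K = S⁻¹·BᵀPA = [0.2688 -0.2688; -0.2899 0.2899]
A−BK = [0.1597 -0.1597; 0.4519 -0.4519]
AᵀP(A−BK) = [0.6153 -0.6153; -0.6153 0.6153]
P' = Q + AᵀP(A−BK) = [2.6153 -1.6153; -1.6153 1.6153]
tr(P') = 4.2306

0.2688 -0.2688 -0.2899 0.2899


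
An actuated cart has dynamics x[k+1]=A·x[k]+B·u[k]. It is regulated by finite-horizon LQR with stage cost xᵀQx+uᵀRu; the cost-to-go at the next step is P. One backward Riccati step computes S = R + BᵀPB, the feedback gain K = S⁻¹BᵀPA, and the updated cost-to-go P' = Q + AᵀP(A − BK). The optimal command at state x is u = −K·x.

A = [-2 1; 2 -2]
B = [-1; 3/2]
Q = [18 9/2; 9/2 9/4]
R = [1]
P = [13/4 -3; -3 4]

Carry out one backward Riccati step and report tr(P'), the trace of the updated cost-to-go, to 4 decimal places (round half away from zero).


BᵀP = [-7.7500 9.0000]
S = R + BᵀPB = [1] + [21.2500] = [22.2500]
BᵀPA = [33.5000 -25.7500]
K = S⁻¹·BᵀPA = [1.5056 -1.1573]
A−BK = [-0.4944 -0.1573; -0.2584 -0.2640]
AᵀP(A−BK) = [2.5618 -1.7303; -1.7303 1.4494]
P' = Q + AᵀP(A−BK) = [20.5618 2.7697; 2.7697 3.6994]
tr(P') = 24.2612

24.2612


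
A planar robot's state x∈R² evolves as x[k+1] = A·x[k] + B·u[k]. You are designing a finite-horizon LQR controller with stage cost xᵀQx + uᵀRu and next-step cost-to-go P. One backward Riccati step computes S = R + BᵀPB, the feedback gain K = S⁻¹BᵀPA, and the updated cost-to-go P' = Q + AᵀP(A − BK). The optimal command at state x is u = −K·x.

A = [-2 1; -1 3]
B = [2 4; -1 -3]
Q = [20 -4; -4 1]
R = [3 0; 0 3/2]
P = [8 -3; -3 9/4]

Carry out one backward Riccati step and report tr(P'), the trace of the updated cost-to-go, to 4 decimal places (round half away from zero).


33.7153

BᵀP = [19.0000 -8.2500; 41.0000 -18.7500]
S = R + BᵀPB = [3 0; 0 3/2] + [46.2500 100.7500; 100.7500 220.2500] = [49.2500 100.7500; 100.7500 221.7500]
BᵀPA = [-29.7500 -5.7500; -63.2500 -15.2500]
K = S⁻¹·BᵀPA = [-0.2915 0.3392; -0.1528 -0.2229]
A−BK = [-0.8058 1.2131; -1.7499 2.6706]
AᵀP(A−BK) = [3.9139 -5.7562; -5.7562 8.8015]
P' = Q + AᵀP(A−BK) = [23.9139 -9.7562; -9.7562 9.8015]
tr(P') = 33.7153


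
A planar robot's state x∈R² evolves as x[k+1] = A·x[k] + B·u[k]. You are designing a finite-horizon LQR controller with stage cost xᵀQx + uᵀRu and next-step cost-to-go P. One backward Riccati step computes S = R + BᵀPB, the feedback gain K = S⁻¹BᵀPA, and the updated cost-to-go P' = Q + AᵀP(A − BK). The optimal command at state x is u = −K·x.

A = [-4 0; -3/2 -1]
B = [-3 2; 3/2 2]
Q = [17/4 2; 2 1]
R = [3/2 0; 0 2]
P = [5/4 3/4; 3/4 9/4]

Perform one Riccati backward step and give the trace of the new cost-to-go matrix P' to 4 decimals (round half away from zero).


8.4220

BᵀP = [-2.6250 1.1250; 4.0000 6.0000]
S = R + BᵀPB = [3/2 0; 0 2] + [9.5625 -3.0000; -3.0000 20.0000] = [11.0625 -3.0000; -3.0000 22.0000]
BᵀPA = [8.8125 -1.1250; -25.0000 -6.0000]
K = S⁻¹·BᵀPA = [0.5072 -0.1824; -1.0672 -0.2976]
A−BK = [-0.3440 0.0480; -0.1264 -0.1312]
AᵀP(A−BK) = [2.9128 0.5424; 0.5424 0.2592]
P' = Q + AᵀP(A−BK) = [7.1628 2.5424; 2.5424 1.2592]
tr(P') = 8.4220


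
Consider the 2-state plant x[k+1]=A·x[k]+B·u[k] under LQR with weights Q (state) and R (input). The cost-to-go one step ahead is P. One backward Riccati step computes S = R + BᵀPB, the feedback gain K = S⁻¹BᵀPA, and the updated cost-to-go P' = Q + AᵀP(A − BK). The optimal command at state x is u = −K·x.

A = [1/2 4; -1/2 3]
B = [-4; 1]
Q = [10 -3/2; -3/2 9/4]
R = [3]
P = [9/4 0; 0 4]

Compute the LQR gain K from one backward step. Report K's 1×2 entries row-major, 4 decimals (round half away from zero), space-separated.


BᵀP = [-9.0000 4.0000]
S = R + BᵀPB = [3] + [40.0000] = [43.0000]
BᵀPA = [-6.5000 -24.0000]
K = S⁻¹·BᵀPA = [-0.1512 -0.5581]
A−BK = [-0.1047 1.7674; -0.3488 3.5581]
AᵀP(A−BK) = [0.5799 -5.1279; -5.1279 58.6047]
P' = Q + AᵀP(A−BK) = [10.5799 -6.6279; -6.6279 60.8547]
tr(P') = 71.4346

-0.1512 -0.5581


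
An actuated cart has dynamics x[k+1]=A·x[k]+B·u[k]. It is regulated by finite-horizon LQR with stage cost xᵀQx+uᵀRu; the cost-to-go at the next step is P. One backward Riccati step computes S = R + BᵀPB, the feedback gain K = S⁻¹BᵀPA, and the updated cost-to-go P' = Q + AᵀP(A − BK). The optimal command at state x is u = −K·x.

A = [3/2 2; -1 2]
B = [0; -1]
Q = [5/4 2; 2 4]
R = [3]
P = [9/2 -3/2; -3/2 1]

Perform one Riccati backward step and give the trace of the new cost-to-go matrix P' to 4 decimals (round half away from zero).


27.9844

BᵀP = [1.5000 -1.0000]
S = R + BᵀPB = [3] + [1.0000] = [4.0000]
BᵀPA = [3.2500 1.0000]
K = S⁻¹·BᵀPA = [0.8125 0.2500]
A−BK = [1.5000 2.0000; -0.1875 2.2500]
AᵀP(A−BK) = [12.9844 9.1875; 9.1875 9.7500]
P' = Q + AᵀP(A−BK) = [14.2344 11.1875; 11.1875 13.7500]
tr(P') = 27.9844


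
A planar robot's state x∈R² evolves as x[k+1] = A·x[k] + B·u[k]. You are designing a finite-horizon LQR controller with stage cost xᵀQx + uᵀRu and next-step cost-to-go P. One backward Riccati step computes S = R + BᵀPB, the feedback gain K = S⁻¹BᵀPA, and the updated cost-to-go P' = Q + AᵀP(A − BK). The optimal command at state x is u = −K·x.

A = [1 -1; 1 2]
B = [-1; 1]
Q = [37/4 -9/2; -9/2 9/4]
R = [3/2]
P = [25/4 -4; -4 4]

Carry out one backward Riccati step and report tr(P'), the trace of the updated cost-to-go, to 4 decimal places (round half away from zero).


BᵀP = [-10.2500 8.0000]
S = R + BᵀPB = [3/2] + [18.2500] = [19.7500]
BᵀPA = [-2.2500 26.2500]
K = S⁻¹·BᵀPA = [-0.1139 1.3291]
A−BK = [0.8861 0.3291; 1.1139 0.6709]
AᵀP(A−BK) = [1.9937 0.7405; 0.7405 3.3608]
P' = Q + AᵀP(A−BK) = [11.2437 -3.7595; -3.7595 5.6108]
tr(P') = 16.8544

16.8544


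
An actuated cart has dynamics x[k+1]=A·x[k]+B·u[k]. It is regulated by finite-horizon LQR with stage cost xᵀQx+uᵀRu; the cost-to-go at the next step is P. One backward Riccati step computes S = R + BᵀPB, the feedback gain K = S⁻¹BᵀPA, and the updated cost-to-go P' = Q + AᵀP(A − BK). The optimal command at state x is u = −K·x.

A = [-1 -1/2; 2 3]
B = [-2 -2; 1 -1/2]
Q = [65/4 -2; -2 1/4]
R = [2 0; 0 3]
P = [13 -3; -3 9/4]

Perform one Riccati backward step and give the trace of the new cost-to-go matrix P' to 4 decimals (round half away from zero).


27.3005

BᵀP = [-29.0000 8.2500; -24.5000 4.8750]
S = R + BᵀPB = [2 0; 0 3] + [66.2500 53.8750; 53.8750 46.5625] = [68.2500 53.8750; 53.8750 49.5625]
BᵀPA = [45.5000 39.2500; 34.2500 26.8750]
K = S⁻¹·BᵀPA = [0.8537 1.0361; -0.2369 -0.5840]
A−BK = [0.2335 0.4042; 1.0279 1.6720]
AᵀP(A−BK) = [3.2718 4.8601; 4.8601 7.5287]
P' = Q + AᵀP(A−BK) = [19.5218 2.8601; 2.8601 7.7787]
tr(P') = 27.3005


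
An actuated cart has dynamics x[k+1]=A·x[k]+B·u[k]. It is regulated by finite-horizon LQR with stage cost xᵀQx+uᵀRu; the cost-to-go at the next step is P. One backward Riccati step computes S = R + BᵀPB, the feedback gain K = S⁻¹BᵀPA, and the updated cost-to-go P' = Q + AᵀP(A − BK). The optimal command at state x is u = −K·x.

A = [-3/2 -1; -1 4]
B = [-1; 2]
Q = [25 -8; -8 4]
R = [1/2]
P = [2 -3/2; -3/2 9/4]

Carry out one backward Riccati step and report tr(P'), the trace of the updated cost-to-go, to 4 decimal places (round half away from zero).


BᵀP = [-5.0000 6.0000]
S = R + BᵀPB = [1/2] + [17.0000] = [17.5000]
BᵀPA = [1.5000 29.0000]
K = S⁻¹·BᵀPA = [0.0857 1.6571]
A−BK = [-1.4143 0.6571; -1.1714 0.6857]
AᵀP(A−BK) = [2.1214 -0.9857; -0.9857 1.9429]
P' = Q + AᵀP(A−BK) = [27.1214 -8.9857; -8.9857 5.9429]
tr(P') = 33.0643

33.0643


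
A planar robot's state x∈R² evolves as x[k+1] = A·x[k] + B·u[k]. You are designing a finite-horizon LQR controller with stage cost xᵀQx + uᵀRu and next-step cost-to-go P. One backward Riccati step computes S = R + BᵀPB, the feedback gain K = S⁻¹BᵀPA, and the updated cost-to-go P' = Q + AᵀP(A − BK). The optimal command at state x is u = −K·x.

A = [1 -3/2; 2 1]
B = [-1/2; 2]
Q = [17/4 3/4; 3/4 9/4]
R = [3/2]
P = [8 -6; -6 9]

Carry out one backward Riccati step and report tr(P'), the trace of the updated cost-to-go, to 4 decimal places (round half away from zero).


BᵀP = [-16.0000 21.0000]
S = R + BᵀPB = [3/2] + [50.0000] = [51.5000]
BᵀPA = [26.0000 45.0000]
K = S⁻¹·BᵀPA = [0.5049 0.8738]
A−BK = [1.2524 -1.0631; 0.9903 -0.7476]
AᵀP(A−BK) = [6.8738 -4.7184; -4.7184 5.6796]
P' = Q + AᵀP(A−BK) = [11.1238 -3.9684; -3.9684 7.9296]
tr(P') = 19.0534

19.0534


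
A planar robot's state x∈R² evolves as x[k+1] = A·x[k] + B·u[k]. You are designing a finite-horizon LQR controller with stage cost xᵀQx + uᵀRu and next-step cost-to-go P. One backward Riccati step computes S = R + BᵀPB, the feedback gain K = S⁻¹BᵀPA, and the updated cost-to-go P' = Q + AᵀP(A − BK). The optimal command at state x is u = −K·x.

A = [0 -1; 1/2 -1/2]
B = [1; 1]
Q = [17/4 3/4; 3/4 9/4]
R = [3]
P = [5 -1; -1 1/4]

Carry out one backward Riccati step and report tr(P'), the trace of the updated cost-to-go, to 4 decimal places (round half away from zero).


BᵀP = [4.0000 -0.7500]
S = R + BᵀPB = [3] + [3.2500] = [6.2500]
BᵀPA = [-0.3750 -3.6250]
K = S⁻¹·BᵀPA = [-0.0600 -0.5800]
A−BK = [0.0600 -0.4200; 0.5600 0.0800]
AᵀP(A−BK) = [0.0400 0.2200; 0.2200 1.9600]
P' = Q + AᵀP(A−BK) = [4.2900 0.9700; 0.9700 4.2100]
tr(P') = 8.5000

8.5000


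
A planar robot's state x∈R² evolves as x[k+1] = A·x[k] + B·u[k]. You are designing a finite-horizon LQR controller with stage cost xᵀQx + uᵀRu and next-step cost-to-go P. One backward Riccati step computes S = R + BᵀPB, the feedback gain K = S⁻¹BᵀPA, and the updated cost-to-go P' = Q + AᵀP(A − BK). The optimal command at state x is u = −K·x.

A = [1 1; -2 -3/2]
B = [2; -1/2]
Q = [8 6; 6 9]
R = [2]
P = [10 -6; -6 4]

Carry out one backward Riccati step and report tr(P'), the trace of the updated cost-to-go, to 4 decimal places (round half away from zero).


21.5091

BᵀP = [23.0000 -14.0000]
S = R + BᵀPB = [2] + [53.0000] = [55.0000]
BᵀPA = [51.0000 44.0000]
K = S⁻¹·BᵀPA = [0.9273 0.8000]
A−BK = [-0.8545 -0.6000; -1.5364 -1.1000]
AᵀP(A−BK) = [2.7091 2.2000; 2.2000 1.8000]
P' = Q + AᵀP(A−BK) = [10.7091 8.2000; 8.2000 10.8000]
tr(P') = 21.5091


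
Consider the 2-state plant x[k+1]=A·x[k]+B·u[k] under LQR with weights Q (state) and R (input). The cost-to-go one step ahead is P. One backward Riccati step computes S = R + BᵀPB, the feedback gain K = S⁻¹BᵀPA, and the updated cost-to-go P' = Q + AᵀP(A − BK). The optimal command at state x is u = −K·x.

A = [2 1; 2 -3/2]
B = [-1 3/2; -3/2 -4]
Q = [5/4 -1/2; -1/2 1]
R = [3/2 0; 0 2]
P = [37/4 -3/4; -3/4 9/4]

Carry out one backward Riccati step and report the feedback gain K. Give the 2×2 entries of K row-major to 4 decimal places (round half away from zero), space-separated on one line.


-1.5653 -0.2507 0.1601 0.4666

BᵀP = [-8.1250 -2.6250; 16.8750 -10.1250]
S = R + BᵀPB = [3/2 0; 0 2] + [12.0625 -1.6875; -1.6875 65.8125] = [13.5625 -1.6875; -1.6875 67.8125]
BᵀPA = [-21.5000 -4.1875; 13.5000 32.0625]
K = S⁻¹·BᵀPA = [-1.5653 -0.2507; 0.1601 0.4666]
A−BK = [0.1945 0.0494; 0.2925 -0.0098]
AᵀP(A−BK) = [4.1837 0.8112; 0.8112 0.5532]
P' = Q + AᵀP(A−BK) = [5.4337 0.3112; 0.3112 1.5532]
tr(P') = 6.9869


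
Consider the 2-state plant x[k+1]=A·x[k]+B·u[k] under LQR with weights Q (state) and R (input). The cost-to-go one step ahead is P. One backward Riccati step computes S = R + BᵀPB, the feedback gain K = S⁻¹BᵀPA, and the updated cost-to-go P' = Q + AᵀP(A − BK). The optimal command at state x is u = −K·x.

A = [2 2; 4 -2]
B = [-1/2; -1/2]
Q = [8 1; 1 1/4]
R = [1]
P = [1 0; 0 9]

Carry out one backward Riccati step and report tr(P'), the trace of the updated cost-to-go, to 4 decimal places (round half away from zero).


74.8214

BᵀP = [-0.5000 -4.5000]
S = R + BᵀPB = [1] + [2.5000] = [3.5000]
BᵀPA = [-19.0000 8.0000]
K = S⁻¹·BᵀPA = [-5.4286 2.2857]
A−BK = [-0.7143 3.1429; 1.2857 -0.8571]
AᵀP(A−BK) = [44.8571 -24.5714; -24.5714 21.7143]
P' = Q + AᵀP(A−BK) = [52.8571 -23.5714; -23.5714 21.9643]
tr(P') = 74.8214


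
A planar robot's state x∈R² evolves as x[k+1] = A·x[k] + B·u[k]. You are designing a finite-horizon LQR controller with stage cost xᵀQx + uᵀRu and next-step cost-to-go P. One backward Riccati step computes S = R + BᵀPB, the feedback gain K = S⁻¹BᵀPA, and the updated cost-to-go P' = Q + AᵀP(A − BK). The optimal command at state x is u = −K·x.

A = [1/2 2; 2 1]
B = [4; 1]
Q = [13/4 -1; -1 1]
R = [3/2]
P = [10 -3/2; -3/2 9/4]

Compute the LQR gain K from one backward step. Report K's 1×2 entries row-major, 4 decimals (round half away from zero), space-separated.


BᵀP = [38.5000 -3.7500]
S = R + BᵀPB = [3/2] + [150.2500] = [151.7500]
BᵀPA = [11.7500 73.2500]
K = S⁻¹·BᵀPA = [0.0774 0.4827]
A−BK = [0.1903 0.0692; 1.9226 0.5173]
AᵀP(A−BK) = [7.5902 2.0783; 2.0783 0.8921]
P' = Q + AᵀP(A−BK) = [10.8402 1.0783; 1.0783 1.8921]
tr(P') = 12.7323

0.0774 0.4827


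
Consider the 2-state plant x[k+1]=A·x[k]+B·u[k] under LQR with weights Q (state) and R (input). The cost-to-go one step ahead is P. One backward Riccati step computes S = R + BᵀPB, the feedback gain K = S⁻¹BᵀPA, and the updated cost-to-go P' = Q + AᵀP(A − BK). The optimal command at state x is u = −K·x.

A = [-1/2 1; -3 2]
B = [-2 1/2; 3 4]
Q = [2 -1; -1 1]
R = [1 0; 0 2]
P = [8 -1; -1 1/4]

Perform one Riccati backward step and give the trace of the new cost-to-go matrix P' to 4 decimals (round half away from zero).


BᵀP = [-19.0000 2.7500; 0.0000 0.5000]
S = R + BᵀPB = [1 0; 0 2] + [46.2500 1.5000; 1.5000 2.0000] = [47.2500 1.5000; 1.5000 4.0000]
BᵀPA = [1.2500 -13.5000; -1.5000 1.0000]
K = S⁻¹·BᵀPA = [0.0388 -0.2972; -0.3896 0.3614]
A−BK = [-0.2276 0.2249; -1.5582 1.4458]
AᵀP(A−BK) = [0.6171 -0.5863; -0.5863 0.6265]
P' = Q + AᵀP(A−BK) = [2.6171 -1.5863; -1.5863 1.6265]
tr(P') = 4.2436

4.2436


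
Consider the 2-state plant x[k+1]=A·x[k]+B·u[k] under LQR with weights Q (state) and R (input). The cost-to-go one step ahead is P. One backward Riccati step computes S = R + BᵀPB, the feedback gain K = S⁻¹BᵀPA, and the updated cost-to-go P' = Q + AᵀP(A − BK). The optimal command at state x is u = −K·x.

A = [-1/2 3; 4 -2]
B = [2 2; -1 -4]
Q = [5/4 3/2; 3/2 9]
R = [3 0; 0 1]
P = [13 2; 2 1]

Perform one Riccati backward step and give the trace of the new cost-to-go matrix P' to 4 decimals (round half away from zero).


BᵀP = [24.0000 3.0000; 18.0000 0.0000]
S = R + BᵀPB = [3 0; 0 1] + [45.0000 36.0000; 36.0000 36.0000] = [48.0000 36.0000; 36.0000 37.0000]
BᵀPA = [0.0000 66.0000; -9.0000 54.0000]
K = S⁻¹·BᵀPA = [0.6750 1.0375; -0.9000 0.4500]
A−BK = [-0.0500 0.0250; 1.0750 0.8375]
AᵀP(A−BK) = [3.1500 2.5500; 2.5500 4.2250]
P' = Q + AᵀP(A−BK) = [4.4000 4.0500; 4.0500 13.2250]
tr(P') = 17.6250

17.6250


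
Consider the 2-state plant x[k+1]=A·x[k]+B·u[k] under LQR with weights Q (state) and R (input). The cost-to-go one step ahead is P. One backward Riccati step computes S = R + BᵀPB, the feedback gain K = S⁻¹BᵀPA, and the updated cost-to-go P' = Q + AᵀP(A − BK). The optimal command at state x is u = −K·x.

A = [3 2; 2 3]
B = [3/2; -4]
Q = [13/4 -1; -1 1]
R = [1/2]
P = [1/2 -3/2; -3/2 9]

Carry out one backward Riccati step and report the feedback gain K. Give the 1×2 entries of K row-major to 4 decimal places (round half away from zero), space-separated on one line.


BᵀP = [6.7500 -38.2500]
S = R + BᵀPB = [1/2] + [163.1250] = [163.6250]
BᵀPA = [-56.2500 -101.2500]
K = S⁻¹·BᵀPA = [-0.3438 -0.6188]
A−BK = [3.5157 2.9282; 0.6249 0.5248]
AᵀP(A−BK) = [3.1627 2.6929; 2.6929 2.3472]
P' = Q + AᵀP(A−BK) = [6.4127 1.6929; 1.6929 3.3472]
tr(P') = 9.7599

-0.3438 -0.6188


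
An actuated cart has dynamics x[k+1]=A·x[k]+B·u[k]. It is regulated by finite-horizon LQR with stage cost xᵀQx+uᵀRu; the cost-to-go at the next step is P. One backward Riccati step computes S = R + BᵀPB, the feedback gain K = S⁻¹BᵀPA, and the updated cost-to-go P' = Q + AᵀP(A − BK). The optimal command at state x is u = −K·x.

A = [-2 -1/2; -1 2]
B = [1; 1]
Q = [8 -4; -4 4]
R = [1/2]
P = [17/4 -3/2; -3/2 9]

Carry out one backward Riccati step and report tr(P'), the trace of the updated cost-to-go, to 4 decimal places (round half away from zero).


39.0727

BᵀP = [2.7500 7.5000]
S = R + BᵀPB = [1/2] + [10.2500] = [10.7500]
BᵀPA = [-13.0000 13.6250]
K = S⁻¹·BᵀPA = [-1.2093 1.2674]
A−BK = [-0.7907 -1.7674; 0.2093 0.7326]
AᵀP(A−BK) = [4.2791 7.9767; 7.9767 22.7936]
P' = Q + AᵀP(A−BK) = [12.2791 3.9767; 3.9767 26.7936]
tr(P') = 39.0727


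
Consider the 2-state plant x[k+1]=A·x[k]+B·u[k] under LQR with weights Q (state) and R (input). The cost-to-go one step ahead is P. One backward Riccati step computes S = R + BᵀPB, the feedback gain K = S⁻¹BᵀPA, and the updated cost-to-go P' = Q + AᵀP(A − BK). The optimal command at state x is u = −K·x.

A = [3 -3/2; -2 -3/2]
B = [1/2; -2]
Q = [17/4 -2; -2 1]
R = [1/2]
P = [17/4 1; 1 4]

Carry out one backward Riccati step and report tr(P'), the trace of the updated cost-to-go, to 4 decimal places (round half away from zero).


47.5090

BᵀP = [0.1250 -7.5000]
S = R + BᵀPB = [1/2] + [15.0625] = [15.5625]
BᵀPA = [15.3750 11.0625]
K = S⁻¹·BᵀPA = [0.9880 0.7108]
A−BK = [2.5060 -1.8554; -0.0241 -0.0783]
AᵀP(A−BK) = [27.0602 -19.5542; -19.5542 15.1988]
P' = Q + AᵀP(A−BK) = [31.3102 -21.5542; -21.5542 16.1988]
tr(P') = 47.5090


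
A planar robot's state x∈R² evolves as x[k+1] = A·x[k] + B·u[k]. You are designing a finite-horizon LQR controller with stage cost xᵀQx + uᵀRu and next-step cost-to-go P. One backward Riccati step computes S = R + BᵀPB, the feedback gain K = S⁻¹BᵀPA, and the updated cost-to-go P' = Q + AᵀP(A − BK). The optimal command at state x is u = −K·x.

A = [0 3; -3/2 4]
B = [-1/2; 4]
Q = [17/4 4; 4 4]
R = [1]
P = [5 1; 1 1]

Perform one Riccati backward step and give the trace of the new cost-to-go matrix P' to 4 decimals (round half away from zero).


69.5482

BᵀP = [1.5000 3.5000]
S = R + BᵀPB = [1] + [13.2500] = [14.2500]
BᵀPA = [-5.2500 18.5000]
K = S⁻¹·BᵀPA = [-0.3684 1.2982]
A−BK = [-0.1842 3.6491; -0.0263 -1.1930]
AᵀP(A−BK) = [0.3158 -3.6842; -3.6842 60.9825]
P' = Q + AᵀP(A−BK) = [4.5658 0.3158; 0.3158 64.9825]
tr(P') = 69.5482


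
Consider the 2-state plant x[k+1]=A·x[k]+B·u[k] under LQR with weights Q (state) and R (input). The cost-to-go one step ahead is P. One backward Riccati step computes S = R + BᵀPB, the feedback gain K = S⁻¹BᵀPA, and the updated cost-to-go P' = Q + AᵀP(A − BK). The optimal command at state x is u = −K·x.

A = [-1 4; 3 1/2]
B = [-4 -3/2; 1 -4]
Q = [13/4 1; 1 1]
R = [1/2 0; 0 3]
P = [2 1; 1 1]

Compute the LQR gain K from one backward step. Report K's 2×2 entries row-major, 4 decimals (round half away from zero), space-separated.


BᵀP = [-7.0000 -3.0000; -7.0000 -5.5000]
S = R + BᵀPB = [1/2 0; 0 3] + [25.0000 22.5000; 22.5000 32.5000] = [25.5000 22.5000; 22.5000 35.5000]
BᵀPA = [-2.0000 -29.5000; -9.5000 -30.7500]
K = S⁻¹·BᵀPA = [0.3578 -0.8907; -0.4944 -0.3017]
A−BK = [-0.3105 -0.0152; 0.6648 0.1839]
AᵀP(A−BK) = [1.0191 0.3526; 0.3526 0.6984]
P' = Q + AᵀP(A−BK) = [4.2691 1.3526; 1.3526 1.6984]
tr(P') = 5.9675

0.3578 -0.8907 -0.4944 -0.3017


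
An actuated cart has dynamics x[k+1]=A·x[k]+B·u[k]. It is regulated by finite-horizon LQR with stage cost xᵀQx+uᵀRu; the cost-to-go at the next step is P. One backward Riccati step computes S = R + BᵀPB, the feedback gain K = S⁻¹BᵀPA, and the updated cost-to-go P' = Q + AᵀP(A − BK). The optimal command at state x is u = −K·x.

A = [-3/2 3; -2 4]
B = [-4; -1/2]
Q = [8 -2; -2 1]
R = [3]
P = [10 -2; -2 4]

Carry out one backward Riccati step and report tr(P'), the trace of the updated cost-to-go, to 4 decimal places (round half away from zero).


BᵀP = [-39.0000 6.0000]
S = R + BᵀPB = [3] + [153.0000] = [156.0000]
BᵀPA = [46.5000 -93.0000]
K = S⁻¹·BᵀPA = [0.2981 -0.5962]
A−BK = [-0.3077 0.6154; -1.8510 3.7019]
AᵀP(A−BK) = [12.6394 -25.2788; -25.2788 50.5577]
P' = Q + AᵀP(A−BK) = [20.6394 -27.2788; -27.2788 51.5577]
tr(P') = 72.1971

72.1971


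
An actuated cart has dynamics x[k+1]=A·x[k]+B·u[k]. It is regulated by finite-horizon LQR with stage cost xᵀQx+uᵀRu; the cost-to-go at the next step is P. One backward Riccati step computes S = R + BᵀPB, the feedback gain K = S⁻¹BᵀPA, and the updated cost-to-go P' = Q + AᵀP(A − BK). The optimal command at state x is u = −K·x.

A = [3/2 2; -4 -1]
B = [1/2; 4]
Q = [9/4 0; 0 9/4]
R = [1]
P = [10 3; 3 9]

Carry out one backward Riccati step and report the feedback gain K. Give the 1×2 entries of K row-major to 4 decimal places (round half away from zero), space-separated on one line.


BᵀP = [17.0000 37.5000]
S = R + BᵀPB = [1] + [158.5000] = [159.5000]
BᵀPA = [-124.5000 -3.5000]
K = S⁻¹·BᵀPA = [-0.7806 -0.0219]
A−BK = [1.8903 2.0110; -0.8777 -0.9122]
AᵀP(A−BK) = [33.3197 34.7680; 34.7680 36.9232]
P' = Q + AᵀP(A−BK) = [35.5697 34.7680; 34.7680 39.1732]
tr(P') = 74.7429

-0.7806 -0.0219


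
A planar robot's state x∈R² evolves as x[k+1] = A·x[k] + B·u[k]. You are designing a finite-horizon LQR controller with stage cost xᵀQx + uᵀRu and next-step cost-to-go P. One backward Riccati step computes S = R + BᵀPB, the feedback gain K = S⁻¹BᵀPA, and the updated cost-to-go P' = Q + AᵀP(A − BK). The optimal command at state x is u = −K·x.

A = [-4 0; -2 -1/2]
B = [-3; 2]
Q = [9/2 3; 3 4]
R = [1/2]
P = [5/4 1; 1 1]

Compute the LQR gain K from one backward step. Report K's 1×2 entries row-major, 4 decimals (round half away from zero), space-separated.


2.4000 0.1333

BᵀP = [-1.7500 -1.0000]
S = R + BᵀPB = [1/2] + [3.2500] = [3.7500]
BᵀPA = [9.0000 0.5000]
K = S⁻¹·BᵀPA = [2.4000 0.1333]
A−BK = [3.2000 0.4000; -6.8000 -0.7667]
AᵀP(A−BK) = [18.4000 1.8000; 1.8000 0.1833]
P' = Q + AᵀP(A−BK) = [22.9000 4.8000; 4.8000 4.1833]
tr(P') = 27.0833


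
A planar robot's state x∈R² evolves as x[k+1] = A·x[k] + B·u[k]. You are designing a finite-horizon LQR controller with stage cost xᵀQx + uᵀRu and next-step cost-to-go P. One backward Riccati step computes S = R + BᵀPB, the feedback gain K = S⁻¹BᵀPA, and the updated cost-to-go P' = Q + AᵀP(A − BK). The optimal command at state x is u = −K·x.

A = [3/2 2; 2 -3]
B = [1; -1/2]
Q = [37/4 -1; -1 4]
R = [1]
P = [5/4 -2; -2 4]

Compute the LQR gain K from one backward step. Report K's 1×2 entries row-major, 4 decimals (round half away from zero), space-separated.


BᵀP = [2.2500 -4.0000]
S = R + BᵀPB = [1] + [4.2500] = [5.2500]
BᵀPA = [-4.6250 16.5000]
K = S⁻¹·BᵀPA = [-0.8810 3.1429]
A−BK = [2.3810 -1.1429; 1.5595 -1.4286]
AᵀP(A−BK) = [2.7381 -4.7143; -4.7143 13.1429]
P' = Q + AᵀP(A−BK) = [11.9881 -5.7143; -5.7143 17.1429]
tr(P') = 29.1310

-0.8810 3.1429


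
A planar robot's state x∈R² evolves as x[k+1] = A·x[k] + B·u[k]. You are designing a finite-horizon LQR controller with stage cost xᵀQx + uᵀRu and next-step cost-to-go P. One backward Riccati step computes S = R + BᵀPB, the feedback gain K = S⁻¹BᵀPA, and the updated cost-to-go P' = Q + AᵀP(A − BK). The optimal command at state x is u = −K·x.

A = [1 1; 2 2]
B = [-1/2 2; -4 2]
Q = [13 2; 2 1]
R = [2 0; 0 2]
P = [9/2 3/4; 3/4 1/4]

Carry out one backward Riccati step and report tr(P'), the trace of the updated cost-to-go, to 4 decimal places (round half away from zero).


14.9942

BᵀP = [-5.2500 -1.3750; 10.5000 2.0000]
S = R + BᵀPB = [2 0; 0 2] + [8.1250 -13.2500; -13.2500 25.0000] = [10.1250 -13.2500; -13.2500 27.0000]
BᵀPA = [-8.0000 -8.0000; 14.5000 14.5000]
K = S⁻¹·BᵀPA = [-0.2441 -0.2441; 0.4173 0.4173]
A−BK = [0.0435 0.0435; 0.1891 0.1891]
AᵀP(A−BK) = [0.4971 0.4971; 0.4971 0.4971]
P' = Q + AᵀP(A−BK) = [13.4971 2.4971; 2.4971 1.4971]
tr(P') = 14.9942


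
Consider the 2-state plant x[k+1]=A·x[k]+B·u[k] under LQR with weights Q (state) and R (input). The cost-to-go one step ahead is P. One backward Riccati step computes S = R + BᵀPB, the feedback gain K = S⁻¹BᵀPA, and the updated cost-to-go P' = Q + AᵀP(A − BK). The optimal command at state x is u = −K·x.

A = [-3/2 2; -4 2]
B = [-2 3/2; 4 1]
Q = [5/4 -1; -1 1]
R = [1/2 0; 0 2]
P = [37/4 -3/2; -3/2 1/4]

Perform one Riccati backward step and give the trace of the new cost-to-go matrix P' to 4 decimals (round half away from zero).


BᵀP = [-24.5000 4.0000; 12.3750 -2.0000]
S = R + BᵀPB = [1/2 0; 0 2] + [65.0000 -32.7500; -32.7500 16.5625] = [65.5000 -32.7500; -32.7500 18.5625]
BᵀPA = [20.7500 -41.0000; -10.5625 20.7500]
K = S⁻¹·BᵀPA = [0.2739 -0.5688; -0.0857 0.1143]
A−BK = [-0.8236 0.6909; -5.0100 4.1610]
AᵀP(A−BK) = [0.2230 -0.2400; -0.2400 0.3073]
P' = Q + AᵀP(A−BK) = [1.4730 -1.2400; -1.2400 1.3073]
tr(P') = 2.7803

2.7803


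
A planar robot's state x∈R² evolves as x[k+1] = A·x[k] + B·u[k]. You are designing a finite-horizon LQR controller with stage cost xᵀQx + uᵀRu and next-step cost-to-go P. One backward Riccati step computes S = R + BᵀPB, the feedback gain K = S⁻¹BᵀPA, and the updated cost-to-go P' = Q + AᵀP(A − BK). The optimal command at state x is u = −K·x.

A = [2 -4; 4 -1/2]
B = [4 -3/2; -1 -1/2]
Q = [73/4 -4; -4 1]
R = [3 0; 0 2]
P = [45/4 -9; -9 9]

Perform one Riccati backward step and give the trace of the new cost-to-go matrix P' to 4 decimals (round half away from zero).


BᵀP = [54.0000 -45.0000; -12.3750 9.0000]
S = R + BᵀPB = [3 0; 0 2] + [261.0000 -58.5000; -58.5000 14.0625] = [264.0000 -58.5000; -58.5000 16.0625]
BᵀPA = [-72.0000 -193.5000; 11.2500 45.0000]
K = S⁻¹·BᵀPA = [-0.6091 -0.5812; -1.5179 0.6847]
A−BK = [2.1595 -0.6480; 2.6320 -0.7389]
AᵀP(A−BK) = [18.2227 -4.5516; -4.5516 2.9703]
P' = Q + AᵀP(A−BK) = [36.4727 -8.5516; -8.5516 3.9703]
tr(P') = 40.4430

40.4430


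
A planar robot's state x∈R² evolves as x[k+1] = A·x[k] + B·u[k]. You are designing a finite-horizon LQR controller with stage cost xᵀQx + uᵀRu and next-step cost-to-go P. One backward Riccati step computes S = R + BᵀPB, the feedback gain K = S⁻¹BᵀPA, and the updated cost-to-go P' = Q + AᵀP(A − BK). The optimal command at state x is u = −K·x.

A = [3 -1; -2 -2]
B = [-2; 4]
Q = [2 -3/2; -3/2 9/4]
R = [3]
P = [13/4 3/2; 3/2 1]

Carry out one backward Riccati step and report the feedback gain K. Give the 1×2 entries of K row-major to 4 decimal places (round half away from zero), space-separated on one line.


BᵀP = [-0.5000 1.0000]
S = R + BᵀPB = [3] + [5.0000] = [8.0000]
BᵀPA = [-3.5000 -1.5000]
K = S⁻¹·BᵀPA = [-0.4375 -0.1875]
A−BK = [2.1250 -1.3750; -0.2500 -1.2500]
AᵀP(A−BK) = [13.7188 -12.4063; -12.4063 12.9688]
P' = Q + AᵀP(A−BK) = [15.7188 -13.9063; -13.9063 15.2188]
tr(P') = 30.9375

-0.4375 -0.1875


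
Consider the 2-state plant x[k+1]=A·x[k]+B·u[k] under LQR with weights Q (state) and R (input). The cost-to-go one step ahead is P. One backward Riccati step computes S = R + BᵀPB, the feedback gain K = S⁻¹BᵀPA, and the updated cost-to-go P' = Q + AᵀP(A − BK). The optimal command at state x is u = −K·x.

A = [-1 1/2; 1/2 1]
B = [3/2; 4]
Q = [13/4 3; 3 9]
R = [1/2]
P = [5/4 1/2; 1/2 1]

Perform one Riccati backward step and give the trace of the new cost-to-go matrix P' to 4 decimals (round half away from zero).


13.2068

BᵀP = [3.8750 4.7500]
S = R + BᵀPB = [1/2] + [24.8125] = [25.3125]
BᵀPA = [-1.5000 6.6875]
K = S⁻¹·BᵀPA = [-0.0593 0.2642]
A−BK = [-0.9111 0.1037; 0.7370 -0.0568]
AᵀP(A−BK) = [0.9111 -0.1037; -0.1037 0.0457]
P' = Q + AᵀP(A−BK) = [4.1611 2.8963; 2.8963 9.0457]
tr(P') = 13.2068


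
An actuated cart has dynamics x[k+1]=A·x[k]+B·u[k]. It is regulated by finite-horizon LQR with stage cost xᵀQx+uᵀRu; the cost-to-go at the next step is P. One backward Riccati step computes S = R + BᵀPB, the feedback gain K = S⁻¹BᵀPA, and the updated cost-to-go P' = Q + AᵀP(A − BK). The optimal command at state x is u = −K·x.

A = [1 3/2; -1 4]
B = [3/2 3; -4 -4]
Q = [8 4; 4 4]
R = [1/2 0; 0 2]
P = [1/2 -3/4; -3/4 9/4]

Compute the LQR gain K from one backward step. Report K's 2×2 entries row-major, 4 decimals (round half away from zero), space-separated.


0.1708 -0.9142 0.1143 0.1497

BᵀP = [3.7500 -10.1250; 4.5000 -11.2500]
S = R + BᵀPB = [1/2 0; 0 2] + [46.1250 51.7500; 51.7500 58.5000] = [46.6250 51.7500; 51.7500 60.5000]
BᵀPA = [13.8750 -34.8750; 15.7500 -38.2500]
K = S⁻¹·BᵀPA = [0.1708 -0.9142; 0.1143 0.1497]
A−BK = [0.4011 2.4221; 0.1401 0.9422]
AᵀP(A−BK) = [0.0810 0.2010; 0.2010 1.9702]
P' = Q + AᵀP(A−BK) = [8.0810 4.2010; 4.2010 5.9702]
tr(P') = 14.0512


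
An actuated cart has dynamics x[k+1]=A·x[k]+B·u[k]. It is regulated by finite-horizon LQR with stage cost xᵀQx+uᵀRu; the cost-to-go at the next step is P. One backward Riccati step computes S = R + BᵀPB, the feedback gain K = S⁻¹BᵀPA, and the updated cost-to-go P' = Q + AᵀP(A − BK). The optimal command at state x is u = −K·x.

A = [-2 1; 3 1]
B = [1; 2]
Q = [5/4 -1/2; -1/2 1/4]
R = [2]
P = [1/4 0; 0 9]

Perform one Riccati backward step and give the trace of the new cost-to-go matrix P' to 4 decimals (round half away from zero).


9.2124

BᵀP = [0.2500 18.0000]
S = R + BᵀPB = [2] + [36.2500] = [38.2500]
BᵀPA = [53.5000 18.2500]
K = S⁻¹·BᵀPA = [1.3987 0.4771]
A−BK = [-3.3987 0.5229; 0.2026 0.0458]
AᵀP(A−BK) = [7.1699 0.9739; 0.9739 0.5425]
P' = Q + AᵀP(A−BK) = [8.4199 0.4739; 0.4739 0.7925]
tr(P') = 9.2124


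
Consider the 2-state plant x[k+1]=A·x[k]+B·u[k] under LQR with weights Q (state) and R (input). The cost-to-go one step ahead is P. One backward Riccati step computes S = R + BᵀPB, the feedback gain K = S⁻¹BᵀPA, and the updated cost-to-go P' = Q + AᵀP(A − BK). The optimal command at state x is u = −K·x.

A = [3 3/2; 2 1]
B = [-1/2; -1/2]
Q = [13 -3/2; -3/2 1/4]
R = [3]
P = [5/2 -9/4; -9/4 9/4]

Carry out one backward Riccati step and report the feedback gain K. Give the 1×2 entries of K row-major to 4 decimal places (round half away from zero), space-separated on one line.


BᵀP = [-0.1250 0.0000]
S = R + BᵀPB = [3] + [0.0625] = [3.0625]
BᵀPA = [-0.3750 -0.1875]
K = S⁻¹·BᵀPA = [-0.1224 -0.0612]
A−BK = [2.9388 1.4694; 1.9388 0.9694]
AᵀP(A−BK) = [4.4541 2.2270; 2.2270 1.1135]
P' = Q + AᵀP(A−BK) = [17.4541 0.7270; 0.7270 1.3635]
tr(P') = 18.8176

-0.1224 -0.0612


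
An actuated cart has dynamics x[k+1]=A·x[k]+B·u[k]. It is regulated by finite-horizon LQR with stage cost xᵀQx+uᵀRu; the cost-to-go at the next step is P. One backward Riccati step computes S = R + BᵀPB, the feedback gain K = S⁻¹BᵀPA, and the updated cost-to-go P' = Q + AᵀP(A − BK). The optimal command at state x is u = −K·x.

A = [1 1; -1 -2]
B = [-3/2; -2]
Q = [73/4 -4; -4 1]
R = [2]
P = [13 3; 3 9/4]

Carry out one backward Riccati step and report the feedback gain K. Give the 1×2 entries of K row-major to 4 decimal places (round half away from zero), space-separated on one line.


-0.2833 -0.1288

BᵀP = [-25.5000 -9.0000]
S = R + BᵀPB = [2] + [56.2500] = [58.2500]
BᵀPA = [-16.5000 -7.5000]
K = S⁻¹·BᵀPA = [-0.2833 -0.1288]
A−BK = [0.5751 0.8069; -1.5665 -2.2575]
AᵀP(A−BK) = [4.5762 6.3755; 6.3755 9.0343]
P' = Q + AᵀP(A−BK) = [22.8262 2.3755; 2.3755 10.0343]
tr(P') = 32.8605


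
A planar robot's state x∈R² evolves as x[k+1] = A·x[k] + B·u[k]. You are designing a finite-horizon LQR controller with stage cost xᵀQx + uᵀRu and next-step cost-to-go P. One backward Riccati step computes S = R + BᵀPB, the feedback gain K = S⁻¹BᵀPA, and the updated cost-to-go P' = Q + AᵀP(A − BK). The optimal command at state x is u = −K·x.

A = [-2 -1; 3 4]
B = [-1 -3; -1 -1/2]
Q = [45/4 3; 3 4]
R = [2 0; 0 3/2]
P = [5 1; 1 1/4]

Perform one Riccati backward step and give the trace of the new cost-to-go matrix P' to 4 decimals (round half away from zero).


BᵀP = [-6.0000 -1.2500; -15.5000 -3.1250]
S = R + BᵀPB = [2 0; 0 3/2] + [7.2500 18.6250; 18.6250 48.0625] = [9.2500 18.6250; 18.6250 49.5625]
BᵀPA = [8.2500 1.0000; 21.6250 3.0000]
K = S⁻¹·BᵀPA = [0.0549 -0.0566; 0.4157 0.0818]
A−BK = [-0.6980 -0.8112; 3.2627 3.9843]
AᵀP(A−BK) = [0.8078 0.6980; 0.6980 0.8112]
P' = Q + AᵀP(A−BK) = [12.0578 3.6980; 3.6980 4.8112]
tr(P') = 16.8690

16.8690


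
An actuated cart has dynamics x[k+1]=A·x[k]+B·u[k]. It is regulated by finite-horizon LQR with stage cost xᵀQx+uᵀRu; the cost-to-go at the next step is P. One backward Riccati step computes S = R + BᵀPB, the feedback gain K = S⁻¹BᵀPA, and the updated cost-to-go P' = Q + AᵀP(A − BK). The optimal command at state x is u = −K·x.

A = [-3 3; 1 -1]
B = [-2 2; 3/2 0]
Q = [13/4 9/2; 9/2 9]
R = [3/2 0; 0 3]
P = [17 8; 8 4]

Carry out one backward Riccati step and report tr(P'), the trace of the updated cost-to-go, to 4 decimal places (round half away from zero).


BᵀP = [-22.0000 -10.0000; 34.0000 16.0000]
S = R + BᵀPB = [3/2 0; 0 3] + [29.0000 -44.0000; -44.0000 68.0000] = [30.5000 -44.0000; -44.0000 71.0000]
BᵀPA = [56.0000 -56.0000; -86.0000 86.0000]
K = S⁻¹·BᵀPA = [0.8366 -0.8366; -0.6928 0.6928]
A−BK = [0.0588 -0.0588; -0.2549 0.2549]
AᵀP(A−BK) = [2.5686 -2.5686; -2.5686 2.5686]
P' = Q + AᵀP(A−BK) = [5.8186 1.9314; 1.9314 11.5686]
tr(P') = 17.3873

17.3873


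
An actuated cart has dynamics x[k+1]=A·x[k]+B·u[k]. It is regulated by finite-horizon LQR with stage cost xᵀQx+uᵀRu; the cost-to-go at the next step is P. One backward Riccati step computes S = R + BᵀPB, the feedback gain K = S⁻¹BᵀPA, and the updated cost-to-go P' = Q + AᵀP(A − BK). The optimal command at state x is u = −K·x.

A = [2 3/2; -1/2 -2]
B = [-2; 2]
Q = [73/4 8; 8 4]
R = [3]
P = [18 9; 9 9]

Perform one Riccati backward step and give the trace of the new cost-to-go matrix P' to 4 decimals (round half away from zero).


BᵀP = [-18.0000 0.0000]
S = R + BᵀPB = [3] + [36.0000] = [39.0000]
BᵀPA = [-36.0000 -27.0000]
K = S⁻¹·BᵀPA = [-0.9231 -0.6923]
A−BK = [0.1538 0.1154; 1.3462 -0.6154]
AᵀP(A−BK) = [23.0192 -4.6731; -4.6731 3.8077]
P' = Q + AᵀP(A−BK) = [41.2692 3.3269; 3.3269 7.8077]
tr(P') = 49.0769

49.0769
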